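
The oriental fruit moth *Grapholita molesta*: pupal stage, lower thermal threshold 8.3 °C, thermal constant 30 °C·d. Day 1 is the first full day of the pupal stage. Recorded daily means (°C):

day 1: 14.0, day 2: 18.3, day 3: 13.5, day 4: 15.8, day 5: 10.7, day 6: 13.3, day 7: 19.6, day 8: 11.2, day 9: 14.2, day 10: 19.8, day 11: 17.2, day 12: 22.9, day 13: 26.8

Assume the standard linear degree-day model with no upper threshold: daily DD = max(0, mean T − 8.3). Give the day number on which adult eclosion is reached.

Daily DD above 8.3 °C: 5.7, 10.0, 5.2, 7.5, 2.4, 5.0, 11.3, 2.9, 5.9, 11.5, 8.9, 14.6, 18.5.
Cumulative: 5.7, 15.7, 20.9, 28.4, 30.8, 35.8, 47.1, 50.0, 55.9, 67.4, 76.3, 90.9, 109.4.
The total first reaches 30 DD on day 5.

day 5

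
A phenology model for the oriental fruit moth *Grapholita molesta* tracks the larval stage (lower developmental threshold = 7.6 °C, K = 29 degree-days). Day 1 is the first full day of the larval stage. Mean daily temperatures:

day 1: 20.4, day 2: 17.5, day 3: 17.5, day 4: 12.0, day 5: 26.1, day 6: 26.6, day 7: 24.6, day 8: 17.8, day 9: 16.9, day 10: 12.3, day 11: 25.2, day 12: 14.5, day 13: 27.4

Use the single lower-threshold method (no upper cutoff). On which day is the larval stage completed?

Daily DD above 7.6 °C: 12.8, 9.9, 9.9, 4.4, 18.5, 19.0, 17.0, 10.2, 9.3, 4.7, 17.6, 6.9, 19.8.
Cumulative: 12.8, 22.7, 32.6, 37.0, 55.5, 74.5, 91.5, 101.7, 111.0, 115.7, 133.3, 140.2, 160.0.
The total first reaches 29 DD on day 3.

day 3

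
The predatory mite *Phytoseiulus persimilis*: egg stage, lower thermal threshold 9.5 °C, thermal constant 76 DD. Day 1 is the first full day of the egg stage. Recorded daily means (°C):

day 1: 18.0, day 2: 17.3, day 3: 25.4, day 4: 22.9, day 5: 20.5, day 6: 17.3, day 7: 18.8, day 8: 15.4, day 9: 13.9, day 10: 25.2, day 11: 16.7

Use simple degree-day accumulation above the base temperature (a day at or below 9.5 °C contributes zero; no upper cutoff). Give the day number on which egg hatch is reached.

day 8

Daily DD above 9.5 °C: 8.5, 7.8, 15.9, 13.4, 11.0, 7.8, 9.3, 5.9, 4.4, 15.7, 7.2.
Cumulative: 8.5, 16.3, 32.2, 45.6, 56.6, 64.4, 73.7, 79.6, 84.0, 99.7, 106.9.
The total first reaches 76 DD on day 8.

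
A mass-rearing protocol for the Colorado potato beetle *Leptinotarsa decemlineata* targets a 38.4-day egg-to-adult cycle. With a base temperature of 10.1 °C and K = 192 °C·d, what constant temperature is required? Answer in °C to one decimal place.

15.1 °C

Required daily accumulation = 192 / 38.4 = 5.000 DD/day.
T = T_base + 5.000 = 10.1 + 5.000 = 15.100 ≈ 15.1 °C.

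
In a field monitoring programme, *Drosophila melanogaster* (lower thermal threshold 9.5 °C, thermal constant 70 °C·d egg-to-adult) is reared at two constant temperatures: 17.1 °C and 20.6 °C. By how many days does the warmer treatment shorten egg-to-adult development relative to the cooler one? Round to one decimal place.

2.9 days

At 17.1 °C: 70 / (17.1 − 9.5) = 70 / 7.6 = 9.211 d.
At 20.6 °C: 70 / (20.6 − 9.5) = 70 / 11.1 = 6.306 d.
Difference = |9.211 − 6.306| = 2.904 ≈ 2.9 days.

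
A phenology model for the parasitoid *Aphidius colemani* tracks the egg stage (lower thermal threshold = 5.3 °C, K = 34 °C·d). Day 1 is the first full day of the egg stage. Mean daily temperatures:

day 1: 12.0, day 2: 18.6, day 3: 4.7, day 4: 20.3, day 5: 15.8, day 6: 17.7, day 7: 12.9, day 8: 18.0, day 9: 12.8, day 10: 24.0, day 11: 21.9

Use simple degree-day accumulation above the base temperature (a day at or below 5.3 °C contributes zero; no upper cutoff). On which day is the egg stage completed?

Daily DD above 5.3 °C: 6.7, 13.3, 0.0, 15.0, 10.5, 12.4, 7.6, 12.7, 7.5, 18.7, 16.6.
Cumulative: 6.7, 20.0, 20.0, 35.0, 45.5, 57.9, 65.5, 78.2, 85.7, 104.4, 121.0.
The total first reaches 34 DD on day 4.

day 4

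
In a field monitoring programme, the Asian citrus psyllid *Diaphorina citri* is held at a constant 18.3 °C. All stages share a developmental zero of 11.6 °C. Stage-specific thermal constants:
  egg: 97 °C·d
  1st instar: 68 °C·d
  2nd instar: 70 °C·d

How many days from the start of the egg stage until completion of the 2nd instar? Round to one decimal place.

Daily accumulation at 18.3 °C = 18.3 − 11.6 = 6.7 DD/day.
Total K = 97 + 68 + 70 = 235 DD.
Total duration = 235 / 6.7 = 35.075 ≈ 35.1 days.

35.1 days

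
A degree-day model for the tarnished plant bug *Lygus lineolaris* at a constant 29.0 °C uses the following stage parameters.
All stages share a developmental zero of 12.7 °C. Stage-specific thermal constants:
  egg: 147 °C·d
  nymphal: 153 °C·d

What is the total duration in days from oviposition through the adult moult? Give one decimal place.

Daily accumulation at 29.0 °C = 29.0 − 12.7 = 16.3 DD/day.
Total K = 147 + 153 = 300 DD.
Total duration = 300 / 16.3 = 18.405 ≈ 18.4 days.

18.4 days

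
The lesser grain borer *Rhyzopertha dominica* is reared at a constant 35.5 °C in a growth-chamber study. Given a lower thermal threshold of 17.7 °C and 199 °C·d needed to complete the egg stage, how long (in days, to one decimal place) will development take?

11.2 days

Daily accumulation = 35.5 − 17.7 = 17.8 DD/day.
Duration = 199 / 17.8 = 11.180 ≈ 11.2 days.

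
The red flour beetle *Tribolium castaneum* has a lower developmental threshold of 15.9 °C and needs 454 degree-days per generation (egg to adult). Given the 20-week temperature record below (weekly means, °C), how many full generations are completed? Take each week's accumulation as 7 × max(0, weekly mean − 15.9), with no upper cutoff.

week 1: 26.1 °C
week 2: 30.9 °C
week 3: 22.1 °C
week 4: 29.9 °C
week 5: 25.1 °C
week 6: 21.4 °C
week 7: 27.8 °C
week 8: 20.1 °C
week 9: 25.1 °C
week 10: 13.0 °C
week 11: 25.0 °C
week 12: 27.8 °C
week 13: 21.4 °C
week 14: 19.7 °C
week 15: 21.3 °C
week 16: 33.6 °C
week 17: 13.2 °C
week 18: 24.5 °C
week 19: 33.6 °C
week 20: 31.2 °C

2 generations

Weekly DD (7 × max(0, T̄ − 15.9)): 71.4, 105.0, 43.4, 98.0, 64.4, 38.5, 83.3, 29.4, 64.4, 0.0, 63.7, 83.3, 38.5, 26.6, 37.8, 123.9, 0.0, 60.2, 123.9, 107.1.
Season total = 1262.8 DD.
Complete generations = ⌊1262.8 / 454⌋ = 2.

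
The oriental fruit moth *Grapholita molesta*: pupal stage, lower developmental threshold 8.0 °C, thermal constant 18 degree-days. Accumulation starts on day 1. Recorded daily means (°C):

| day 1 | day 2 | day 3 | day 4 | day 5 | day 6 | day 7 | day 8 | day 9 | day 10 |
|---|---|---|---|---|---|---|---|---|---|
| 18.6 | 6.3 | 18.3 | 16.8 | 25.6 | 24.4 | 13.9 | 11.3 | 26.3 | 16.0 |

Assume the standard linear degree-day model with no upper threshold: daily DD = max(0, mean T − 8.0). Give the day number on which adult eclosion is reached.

Daily DD above 8.0 °C: 10.6, 0.0, 10.3, 8.8, 17.6, 16.4, 5.9, 3.3, 18.3, 8.0.
Cumulative: 10.6, 10.6, 20.9, 29.7, 47.3, 63.7, 69.6, 72.9, 91.2, 99.2.
The total first reaches 18 DD on day 3.

day 3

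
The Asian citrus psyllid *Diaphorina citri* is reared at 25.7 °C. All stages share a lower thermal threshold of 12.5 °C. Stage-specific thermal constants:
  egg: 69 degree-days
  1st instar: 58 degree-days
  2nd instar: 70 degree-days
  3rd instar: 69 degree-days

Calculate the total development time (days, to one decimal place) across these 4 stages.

20.2 days

Daily accumulation at 25.7 °C = 25.7 − 12.5 = 13.2 DD/day.
Total K = 69 + 58 + 70 + 69 = 266 DD.
Total duration = 266 / 13.2 = 20.152 ≈ 20.2 days.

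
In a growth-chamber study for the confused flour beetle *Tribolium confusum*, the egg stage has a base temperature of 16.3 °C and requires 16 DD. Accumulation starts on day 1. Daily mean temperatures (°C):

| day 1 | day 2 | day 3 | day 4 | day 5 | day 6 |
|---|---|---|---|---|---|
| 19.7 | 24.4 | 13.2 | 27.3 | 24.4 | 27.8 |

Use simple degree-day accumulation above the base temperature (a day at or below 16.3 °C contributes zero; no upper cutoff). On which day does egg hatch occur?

Daily DD above 16.3 °C: 3.4, 8.1, 0.0, 11.0, 8.1, 11.5.
Cumulative: 3.4, 11.5, 11.5, 22.5, 30.6, 42.1.
The total first reaches 16 DD on day 4.

day 4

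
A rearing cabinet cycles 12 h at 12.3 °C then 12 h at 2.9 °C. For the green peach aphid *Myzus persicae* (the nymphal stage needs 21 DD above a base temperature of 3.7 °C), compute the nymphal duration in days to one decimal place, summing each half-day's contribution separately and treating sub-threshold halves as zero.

Day half: max(0, 12.3 − 3.7) × 0.5 = 8.6 × 0.5 = 4.30 DD.
Night half: max(0, 2.9 − 3.7) × 0.5 = 0.0 × 0.5 = 0.00 DD.
Per 24 h: 4.30 DD/day.
Duration = 21 / 4.30 = 4.884 ≈ 4.9 days.

4.9 days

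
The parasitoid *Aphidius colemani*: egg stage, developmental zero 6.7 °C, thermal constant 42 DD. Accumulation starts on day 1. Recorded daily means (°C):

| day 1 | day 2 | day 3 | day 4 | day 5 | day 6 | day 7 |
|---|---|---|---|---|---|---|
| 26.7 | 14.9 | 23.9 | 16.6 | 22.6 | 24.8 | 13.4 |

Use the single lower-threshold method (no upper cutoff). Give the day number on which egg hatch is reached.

Daily DD above 6.7 °C: 20.0, 8.2, 17.2, 9.9, 15.9, 18.1, 6.7.
Cumulative: 20.0, 28.2, 45.4, 55.3, 71.2, 89.3, 96.0.
The total first reaches 42 DD on day 3.

day 3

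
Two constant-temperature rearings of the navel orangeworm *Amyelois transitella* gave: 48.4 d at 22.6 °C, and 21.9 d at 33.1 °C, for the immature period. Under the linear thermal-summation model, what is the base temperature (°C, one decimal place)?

13.9 °C

Under the model K = D·(T − T_b), so D₁·(T₁ − T_b) = D₂·(T₂ − T_b).
48.4·(22.6 − T_b) = 21.9·(33.1 − T_b)
T_b = (48.4·22.6 − 21.9·33.1) / (48.4 − 21.9) = 368.95 / 26.5 = 13.923 °C ≈ 13.9 °C.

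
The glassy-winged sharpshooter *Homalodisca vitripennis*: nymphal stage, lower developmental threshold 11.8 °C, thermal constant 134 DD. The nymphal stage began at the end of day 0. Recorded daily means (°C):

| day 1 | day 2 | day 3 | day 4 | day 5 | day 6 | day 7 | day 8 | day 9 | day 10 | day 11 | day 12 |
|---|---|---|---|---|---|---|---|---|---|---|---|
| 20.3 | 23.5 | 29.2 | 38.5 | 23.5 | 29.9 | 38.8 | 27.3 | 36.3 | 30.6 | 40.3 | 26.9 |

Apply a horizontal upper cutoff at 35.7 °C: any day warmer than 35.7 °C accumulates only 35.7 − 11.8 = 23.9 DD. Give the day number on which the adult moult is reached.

Daily DD above 11.8 °C (capped at 23.9): 8.5, 11.7, 17.4, 23.9, 11.7, 18.1, 23.9, 15.5, 23.9, 18.8, 23.9, 15.1.
Cumulative: 8.5, 20.2, 37.6, 61.5, 73.2, 91.3, 115.2, 130.7, 154.6, 173.4, 197.3, 212.4.
The total first reaches 134 DD on day 9.

day 9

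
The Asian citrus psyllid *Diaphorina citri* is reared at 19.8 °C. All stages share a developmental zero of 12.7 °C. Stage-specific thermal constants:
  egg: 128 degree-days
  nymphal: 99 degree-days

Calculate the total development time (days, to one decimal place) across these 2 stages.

Daily accumulation at 19.8 °C = 19.8 − 12.7 = 7.1 DD/day.
Total K = 128 + 99 = 227 DD.
Total duration = 227 / 7.1 = 31.972 ≈ 32.0 days.

32.0 days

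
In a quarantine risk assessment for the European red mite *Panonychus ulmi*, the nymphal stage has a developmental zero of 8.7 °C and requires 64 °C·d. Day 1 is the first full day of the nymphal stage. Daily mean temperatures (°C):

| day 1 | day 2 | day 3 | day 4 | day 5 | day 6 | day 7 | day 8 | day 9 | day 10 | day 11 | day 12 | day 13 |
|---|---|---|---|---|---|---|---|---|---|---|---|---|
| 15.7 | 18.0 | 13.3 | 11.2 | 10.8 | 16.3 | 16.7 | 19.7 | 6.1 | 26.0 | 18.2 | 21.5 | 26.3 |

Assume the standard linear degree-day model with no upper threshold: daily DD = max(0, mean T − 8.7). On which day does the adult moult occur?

Daily DD above 8.7 °C: 7.0, 9.3, 4.6, 2.5, 2.1, 7.6, 8.0, 11.0, 0.0, 17.3, 9.5, 12.8, 17.6.
Cumulative: 7.0, 16.3, 20.9, 23.4, 25.5, 33.1, 41.1, 52.1, 52.1, 69.4, 78.9, 91.7, 109.3.
The total first reaches 64 DD on day 10.

day 10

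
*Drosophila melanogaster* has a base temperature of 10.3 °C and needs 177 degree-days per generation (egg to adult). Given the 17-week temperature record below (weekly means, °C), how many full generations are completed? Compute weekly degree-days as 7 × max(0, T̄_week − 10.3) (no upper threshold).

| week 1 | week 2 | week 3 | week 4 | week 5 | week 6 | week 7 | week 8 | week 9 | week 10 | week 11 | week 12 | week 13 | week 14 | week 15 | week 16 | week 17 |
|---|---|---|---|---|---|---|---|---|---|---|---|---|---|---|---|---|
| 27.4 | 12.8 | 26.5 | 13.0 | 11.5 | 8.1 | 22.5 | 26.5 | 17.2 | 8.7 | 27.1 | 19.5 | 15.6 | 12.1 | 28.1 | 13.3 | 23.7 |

Weekly DD (7 × max(0, T̄ − 10.3)): 119.7, 17.5, 113.4, 18.9, 8.4, 0.0, 85.4, 113.4, 48.3, 0.0, 117.6, 64.4, 37.1, 12.6, 124.6, 21.0, 93.8.
Season total = 996.1 DD.
Complete generations = ⌊996.1 / 177⌋ = 5.

5 generations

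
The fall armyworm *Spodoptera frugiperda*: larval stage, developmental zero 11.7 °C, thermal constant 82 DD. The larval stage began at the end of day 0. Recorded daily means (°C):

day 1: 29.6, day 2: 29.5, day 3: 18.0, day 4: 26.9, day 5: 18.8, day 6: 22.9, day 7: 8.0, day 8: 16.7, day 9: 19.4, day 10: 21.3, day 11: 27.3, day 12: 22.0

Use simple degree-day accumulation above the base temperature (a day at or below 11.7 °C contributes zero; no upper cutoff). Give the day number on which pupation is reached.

Daily DD above 11.7 °C: 17.9, 17.8, 6.3, 15.2, 7.1, 11.2, 0.0, 5.0, 7.7, 9.6, 15.6, 10.3.
Cumulative: 17.9, 35.7, 42.0, 57.2, 64.3, 75.5, 75.5, 80.5, 88.2, 97.8, 113.4, 123.7.
The total first reaches 82 DD on day 9.

day 9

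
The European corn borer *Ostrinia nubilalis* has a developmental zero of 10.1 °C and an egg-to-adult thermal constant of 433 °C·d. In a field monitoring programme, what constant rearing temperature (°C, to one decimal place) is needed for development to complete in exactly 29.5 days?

Required daily accumulation = 433 / 29.5 = 14.678 DD/day.
T = T_base + 14.678 = 10.1 + 14.678 = 24.778 ≈ 24.8 °C.

24.8 °C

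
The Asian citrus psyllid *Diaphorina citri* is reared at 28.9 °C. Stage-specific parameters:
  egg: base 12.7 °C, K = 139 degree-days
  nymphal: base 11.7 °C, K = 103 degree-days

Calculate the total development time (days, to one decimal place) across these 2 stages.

egg: 139 / (28.9 − 12.7) = 139 / 16.2 = 8.580 d.
nymphal: 103 / (28.9 − 11.7) = 103 / 17.2 = 5.988 d.
Sum = 14.569 ≈ 14.6 days.

14.6 days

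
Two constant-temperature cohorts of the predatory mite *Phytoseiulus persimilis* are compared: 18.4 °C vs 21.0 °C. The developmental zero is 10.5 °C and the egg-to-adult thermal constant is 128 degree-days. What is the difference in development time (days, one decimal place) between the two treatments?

At 18.4 °C: 128 / (18.4 − 10.5) = 128 / 7.9 = 16.203 d.
At 21.0 °C: 128 / (21.0 − 10.5) = 128 / 10.5 = 12.190 d.
Difference = |16.203 − 12.190| = 4.012 ≈ 4.0 days.

4.0 days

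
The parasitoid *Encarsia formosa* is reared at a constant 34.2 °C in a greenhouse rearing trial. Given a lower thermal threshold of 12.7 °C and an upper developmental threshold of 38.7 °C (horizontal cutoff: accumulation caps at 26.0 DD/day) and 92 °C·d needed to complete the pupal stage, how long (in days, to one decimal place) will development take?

4.3 days

Daily accumulation = 34.2 − 12.7 = 21.5 DD/day.
Duration = 92 / 21.5 = 4.279 ≈ 4.3 days.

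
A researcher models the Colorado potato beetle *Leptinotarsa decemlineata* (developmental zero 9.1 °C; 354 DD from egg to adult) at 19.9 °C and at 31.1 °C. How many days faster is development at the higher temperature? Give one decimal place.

16.7 days

At 19.9 °C: 354 / (19.9 − 9.1) = 354 / 10.8 = 32.778 d.
At 31.1 °C: 354 / (31.1 − 9.1) = 354 / 22.0 = 16.091 d.
Difference = |32.778 − 16.091| = 16.687 ≈ 16.7 days.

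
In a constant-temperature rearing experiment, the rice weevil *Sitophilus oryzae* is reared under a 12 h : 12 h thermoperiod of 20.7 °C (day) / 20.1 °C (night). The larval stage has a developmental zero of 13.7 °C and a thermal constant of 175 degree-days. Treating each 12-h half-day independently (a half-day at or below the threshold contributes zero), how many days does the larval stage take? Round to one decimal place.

26.1 days

Day half: max(0, 20.7 − 13.7) × 0.5 = 7.0 × 0.5 = 3.50 DD.
Night half: max(0, 20.1 − 13.7) × 0.5 = 6.4 × 0.5 = 3.20 DD.
Per 24 h: 6.70 DD/day.
Duration = 175 / 6.70 = 26.119 ≈ 26.1 days.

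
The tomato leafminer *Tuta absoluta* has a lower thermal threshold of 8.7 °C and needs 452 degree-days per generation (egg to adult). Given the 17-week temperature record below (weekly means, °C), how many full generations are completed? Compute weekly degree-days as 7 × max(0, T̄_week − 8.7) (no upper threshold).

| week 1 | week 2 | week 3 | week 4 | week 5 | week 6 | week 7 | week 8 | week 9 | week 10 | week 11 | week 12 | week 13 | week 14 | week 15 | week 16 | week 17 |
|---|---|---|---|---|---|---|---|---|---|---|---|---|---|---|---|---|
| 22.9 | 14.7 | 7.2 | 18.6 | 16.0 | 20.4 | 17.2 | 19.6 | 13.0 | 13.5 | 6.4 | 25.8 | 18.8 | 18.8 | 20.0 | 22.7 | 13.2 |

2 generations

Weekly DD (7 × max(0, T̄ − 8.7)): 99.4, 42.0, 0.0, 69.3, 51.1, 81.9, 59.5, 76.3, 30.1, 33.6, 0.0, 119.7, 70.7, 70.7, 79.1, 98.0, 31.5.
Season total = 1012.9 DD.
Complete generations = ⌊1012.9 / 452⌋ = 2.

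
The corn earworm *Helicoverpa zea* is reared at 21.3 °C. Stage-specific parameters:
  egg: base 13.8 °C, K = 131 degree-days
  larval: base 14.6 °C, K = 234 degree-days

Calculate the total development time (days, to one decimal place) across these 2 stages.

egg: 131 / (21.3 − 13.8) = 131 / 7.5 = 17.467 d.
larval: 234 / (21.3 − 14.6) = 234 / 6.7 = 34.925 d.
Sum = 52.392 ≈ 52.4 days.

52.4 days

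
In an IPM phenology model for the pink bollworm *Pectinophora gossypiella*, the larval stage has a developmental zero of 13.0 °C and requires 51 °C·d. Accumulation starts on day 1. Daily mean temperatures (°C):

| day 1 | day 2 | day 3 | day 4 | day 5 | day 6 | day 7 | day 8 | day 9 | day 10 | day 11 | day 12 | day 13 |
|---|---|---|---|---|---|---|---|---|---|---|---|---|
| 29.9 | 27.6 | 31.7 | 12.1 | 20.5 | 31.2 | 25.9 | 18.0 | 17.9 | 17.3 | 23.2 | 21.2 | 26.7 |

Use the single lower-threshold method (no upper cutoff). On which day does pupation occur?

Daily DD above 13.0 °C: 16.9, 14.6, 18.7, 0.0, 7.5, 18.2, 12.9, 5.0, 4.9, 4.3, 10.2, 8.2, 13.7.
Cumulative: 16.9, 31.5, 50.2, 50.2, 57.7, 75.9, 88.8, 93.8, 98.7, 103.0, 113.2, 121.4, 135.1.
The total first reaches 51 DD on day 5.

day 5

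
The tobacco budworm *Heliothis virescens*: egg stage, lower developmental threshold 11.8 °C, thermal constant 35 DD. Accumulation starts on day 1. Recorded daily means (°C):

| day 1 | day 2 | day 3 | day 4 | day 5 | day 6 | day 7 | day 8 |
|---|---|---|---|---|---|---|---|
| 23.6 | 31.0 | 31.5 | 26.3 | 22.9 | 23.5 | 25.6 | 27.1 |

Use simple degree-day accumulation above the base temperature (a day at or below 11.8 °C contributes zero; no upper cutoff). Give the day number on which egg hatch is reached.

day 3

Daily DD above 11.8 °C: 11.8, 19.2, 19.7, 14.5, 11.1, 11.7, 13.8, 15.3.
Cumulative: 11.8, 31.0, 50.7, 65.2, 76.3, 88.0, 101.8, 117.1.
The total first reaches 35 DD on day 3.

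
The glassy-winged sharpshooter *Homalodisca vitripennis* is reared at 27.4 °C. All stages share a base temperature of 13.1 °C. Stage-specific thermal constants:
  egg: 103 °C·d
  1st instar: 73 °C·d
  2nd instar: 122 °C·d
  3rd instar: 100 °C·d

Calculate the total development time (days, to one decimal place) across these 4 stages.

27.8 days

Daily accumulation at 27.4 °C = 27.4 − 13.1 = 14.3 DD/day.
Total K = 103 + 73 + 122 + 100 = 398 DD.
Total duration = 398 / 14.3 = 27.832 ≈ 27.8 days.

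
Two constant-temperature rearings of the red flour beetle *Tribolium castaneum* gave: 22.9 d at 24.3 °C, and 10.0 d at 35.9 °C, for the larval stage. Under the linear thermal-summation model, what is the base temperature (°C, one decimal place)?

15.3 °C

Under the model K = D·(T − T_b), so D₁·(T₁ − T_b) = D₂·(T₂ − T_b).
22.9·(24.3 − T_b) = 10.0·(35.9 − T_b)
T_b = (22.9·24.3 − 10.0·35.9) / (22.9 − 10.0) = 197.47 / 12.9 = 15.308 °C ≈ 15.3 °C.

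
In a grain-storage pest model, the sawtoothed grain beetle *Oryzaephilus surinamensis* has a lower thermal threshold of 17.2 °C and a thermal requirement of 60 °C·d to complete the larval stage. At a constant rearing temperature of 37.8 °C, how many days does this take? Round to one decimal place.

2.9 days

Daily accumulation = 37.8 − 17.2 = 20.6 DD/day.
Duration = 60 / 20.6 = 2.913 ≈ 2.9 days.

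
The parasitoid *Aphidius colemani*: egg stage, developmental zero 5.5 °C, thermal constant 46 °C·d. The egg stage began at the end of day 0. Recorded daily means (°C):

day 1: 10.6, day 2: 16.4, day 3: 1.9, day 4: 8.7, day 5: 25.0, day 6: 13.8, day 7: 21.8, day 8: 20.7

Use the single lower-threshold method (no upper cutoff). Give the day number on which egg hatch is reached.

Daily DD above 5.5 °C: 5.1, 10.9, 0.0, 3.2, 19.5, 8.3, 16.3, 15.2.
Cumulative: 5.1, 16.0, 16.0, 19.2, 38.7, 47.0, 63.3, 78.5.
The total first reaches 46 DD on day 6.

day 6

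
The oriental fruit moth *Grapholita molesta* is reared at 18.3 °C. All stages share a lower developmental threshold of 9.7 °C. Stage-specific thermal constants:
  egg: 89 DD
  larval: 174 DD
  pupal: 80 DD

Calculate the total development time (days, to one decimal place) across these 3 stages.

39.9 days

Daily accumulation at 18.3 °C = 18.3 − 9.7 = 8.6 DD/day.
Total K = 89 + 174 + 80 = 343 DD.
Total duration = 343 / 8.6 = 39.884 ≈ 39.9 days.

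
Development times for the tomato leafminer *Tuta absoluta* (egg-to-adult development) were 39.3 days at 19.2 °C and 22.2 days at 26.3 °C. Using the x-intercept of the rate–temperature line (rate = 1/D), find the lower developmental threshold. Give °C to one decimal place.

10.0 °C

Equal thermal constants: D₁(T₁ − T_b) = D₂(T₂ − T_b).
39.3·(19.2 − T_b) = 22.2·(26.3 − T_b)
T_b = (39.3·19.2 − 22.2·26.3) / (39.3 − 22.2) = 170.70 / 17.1 = 9.982 °C ≈ 10.0 °C.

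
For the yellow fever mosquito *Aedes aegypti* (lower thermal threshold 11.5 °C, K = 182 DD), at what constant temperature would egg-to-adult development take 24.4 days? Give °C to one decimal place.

Required daily accumulation = 182 / 24.4 = 7.459 DD/day.
T = T_base + 7.459 = 11.5 + 7.459 = 18.959 ≈ 19.0 °C.

19.0 °C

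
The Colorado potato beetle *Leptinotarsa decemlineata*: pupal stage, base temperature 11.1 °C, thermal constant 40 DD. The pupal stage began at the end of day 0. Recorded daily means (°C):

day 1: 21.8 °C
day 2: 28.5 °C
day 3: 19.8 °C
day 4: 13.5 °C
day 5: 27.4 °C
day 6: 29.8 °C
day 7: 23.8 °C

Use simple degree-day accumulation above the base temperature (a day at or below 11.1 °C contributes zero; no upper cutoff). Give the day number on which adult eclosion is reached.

day 5

Daily DD above 11.1 °C: 10.7, 17.4, 8.7, 2.4, 16.3, 18.7, 12.7.
Cumulative: 10.7, 28.1, 36.8, 39.2, 55.5, 74.2, 86.9.
The total first reaches 40 DD on day 5.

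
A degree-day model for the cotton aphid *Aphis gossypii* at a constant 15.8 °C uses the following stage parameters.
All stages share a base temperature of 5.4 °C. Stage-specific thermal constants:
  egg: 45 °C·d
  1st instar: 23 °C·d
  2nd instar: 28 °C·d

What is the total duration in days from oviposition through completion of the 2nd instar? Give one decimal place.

Daily accumulation at 15.8 °C = 15.8 − 5.4 = 10.4 DD/day.
Total K = 45 + 23 + 28 = 96 DD.
Total duration = 96 / 10.4 = 9.231 ≈ 9.2 days.

9.2 days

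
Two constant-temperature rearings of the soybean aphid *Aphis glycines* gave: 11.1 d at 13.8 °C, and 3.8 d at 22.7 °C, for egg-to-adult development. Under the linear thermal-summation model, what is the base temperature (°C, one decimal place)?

9.2 °C

Linear rate model ⇒ the product D·(T − T_b) is constant across temperatures.
11.1·(13.8 − T_b) = 3.8·(22.7 − T_b)
T_b = (11.1·13.8 − 3.8·22.7) / (11.1 − 3.8) = 66.92 / 7.3 = 9.167 °C ≈ 9.2 °C.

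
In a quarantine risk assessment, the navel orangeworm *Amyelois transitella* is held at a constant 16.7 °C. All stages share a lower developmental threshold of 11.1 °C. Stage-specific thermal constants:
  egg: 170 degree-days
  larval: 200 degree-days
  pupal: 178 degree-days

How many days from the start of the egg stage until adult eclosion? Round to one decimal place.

97.9 days

Daily accumulation at 16.7 °C = 16.7 − 11.1 = 5.6 DD/day.
Total K = 170 + 200 + 178 = 548 DD.
Total duration = 548 / 5.6 = 97.857 ≈ 97.9 days.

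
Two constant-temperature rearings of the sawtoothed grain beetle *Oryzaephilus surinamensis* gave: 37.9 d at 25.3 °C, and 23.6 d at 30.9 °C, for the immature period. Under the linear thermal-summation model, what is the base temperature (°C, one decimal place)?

Under the model K = D·(T − T_b), so D₁·(T₁ − T_b) = D₂·(T₂ − T_b).
37.9·(25.3 − T_b) = 23.6·(30.9 − T_b)
T_b = (37.9·25.3 − 23.6·30.9) / (37.9 − 23.6) = 229.63 / 14.3 = 16.058 °C ≈ 16.1 °C.

16.1 °C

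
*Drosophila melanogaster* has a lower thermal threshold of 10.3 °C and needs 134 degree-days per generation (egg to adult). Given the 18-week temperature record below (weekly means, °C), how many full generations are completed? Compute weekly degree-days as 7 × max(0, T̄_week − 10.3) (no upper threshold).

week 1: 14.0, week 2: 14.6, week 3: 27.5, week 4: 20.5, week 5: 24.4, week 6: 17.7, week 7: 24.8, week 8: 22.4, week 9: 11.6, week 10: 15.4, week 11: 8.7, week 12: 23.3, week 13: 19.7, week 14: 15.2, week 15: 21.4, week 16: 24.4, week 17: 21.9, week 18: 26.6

Weekly DD (7 × max(0, T̄ − 10.3)): 25.9, 30.1, 120.4, 71.4, 98.7, 51.8, 101.5, 84.7, 9.1, 35.7, 0.0, 91.0, 65.8, 34.3, 77.7, 98.7, 81.2, 114.1.
Season total = 1192.1 DD.
Complete generations = ⌊1192.1 / 134⌋ = 8.

8 generations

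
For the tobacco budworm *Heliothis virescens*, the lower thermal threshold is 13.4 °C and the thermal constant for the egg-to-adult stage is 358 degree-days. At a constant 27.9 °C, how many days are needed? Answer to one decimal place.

24.7 days

Daily accumulation = 27.9 − 13.4 = 14.5 DD/day.
Duration = 358 / 14.5 = 24.690 ≈ 24.7 days.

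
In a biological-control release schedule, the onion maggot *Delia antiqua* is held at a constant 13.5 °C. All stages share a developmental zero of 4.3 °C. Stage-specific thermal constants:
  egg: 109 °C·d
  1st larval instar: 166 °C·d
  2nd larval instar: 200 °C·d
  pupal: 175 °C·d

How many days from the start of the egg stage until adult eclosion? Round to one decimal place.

Daily accumulation at 13.5 °C = 13.5 − 4.3 = 9.2 DD/day.
Total K = 109 + 166 + 200 + 175 = 650 DD.
Total duration = 650 / 9.2 = 70.652 ≈ 70.7 days.

70.7 days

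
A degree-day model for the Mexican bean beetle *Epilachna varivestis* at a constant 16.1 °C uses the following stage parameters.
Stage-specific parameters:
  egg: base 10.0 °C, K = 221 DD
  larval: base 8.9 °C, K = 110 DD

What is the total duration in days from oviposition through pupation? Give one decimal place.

egg: 221 / (16.1 − 10.0) = 221 / 6.1 = 36.230 d.
larval: 110 / (16.1 − 8.9) = 110 / 7.2 = 15.278 d.
Sum = 51.507 ≈ 51.5 days.

51.5 days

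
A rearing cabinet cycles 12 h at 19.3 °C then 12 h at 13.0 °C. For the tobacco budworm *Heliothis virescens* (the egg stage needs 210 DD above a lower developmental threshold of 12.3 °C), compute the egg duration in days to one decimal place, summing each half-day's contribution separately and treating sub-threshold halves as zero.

Day half: max(0, 19.3 − 12.3) × 0.5 = 7.0 × 0.5 = 3.50 DD.
Night half: max(0, 13.0 − 12.3) × 0.5 = 0.7 × 0.5 = 0.35 DD.
Per 24 h: 3.85 DD/day.
Duration = 210 / 3.85 = 54.545 ≈ 54.5 days.

54.5 days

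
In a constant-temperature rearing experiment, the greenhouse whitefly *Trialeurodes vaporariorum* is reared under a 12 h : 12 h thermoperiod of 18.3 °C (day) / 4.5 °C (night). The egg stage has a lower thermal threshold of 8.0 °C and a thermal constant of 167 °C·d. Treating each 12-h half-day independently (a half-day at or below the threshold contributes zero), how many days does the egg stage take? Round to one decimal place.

32.4 days

Day half: max(0, 18.3 − 8.0) × 0.5 = 10.3 × 0.5 = 5.15 DD.
Night half: max(0, 4.5 − 8.0) × 0.5 = 0.0 × 0.5 = 0.00 DD.
Per 24 h: 5.15 DD/day.
Duration = 167 / 5.15 = 32.427 ≈ 32.4 days.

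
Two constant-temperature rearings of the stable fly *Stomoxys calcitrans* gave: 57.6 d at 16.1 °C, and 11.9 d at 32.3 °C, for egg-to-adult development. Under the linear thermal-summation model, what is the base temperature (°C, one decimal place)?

Linear rate model ⇒ the product D·(T − T_b) is constant across temperatures.
57.6·(16.1 − T_b) = 11.9·(32.3 − T_b)
T_b = (57.6·16.1 − 11.9·32.3) / (57.6 − 11.9) = 542.99 / 45.7 = 11.882 °C ≈ 11.9 °C.

11.9 °C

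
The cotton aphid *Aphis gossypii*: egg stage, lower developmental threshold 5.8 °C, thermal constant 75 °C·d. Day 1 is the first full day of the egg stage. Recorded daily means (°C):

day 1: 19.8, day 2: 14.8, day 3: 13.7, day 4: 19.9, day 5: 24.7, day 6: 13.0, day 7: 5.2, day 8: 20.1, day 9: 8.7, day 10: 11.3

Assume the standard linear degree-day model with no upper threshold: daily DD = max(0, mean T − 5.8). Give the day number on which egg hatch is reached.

day 8

Daily DD above 5.8 °C: 14.0, 9.0, 7.9, 14.1, 18.9, 7.2, 0.0, 14.3, 2.9, 5.5.
Cumulative: 14.0, 23.0, 30.9, 45.0, 63.9, 71.1, 71.1, 85.4, 88.3, 93.8.
The total first reaches 75 DD on day 8.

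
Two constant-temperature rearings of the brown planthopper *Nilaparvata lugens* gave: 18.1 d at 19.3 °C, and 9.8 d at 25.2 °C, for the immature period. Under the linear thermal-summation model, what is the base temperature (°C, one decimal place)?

Linear rate model ⇒ the product D·(T − T_b) is constant across temperatures.
18.1·(19.3 − T_b) = 9.8·(25.2 − T_b)
T_b = (18.1·19.3 − 9.8·25.2) / (18.1 − 9.8) = 102.37 / 8.3 = 12.334 °C ≈ 12.3 °C.

12.3 °C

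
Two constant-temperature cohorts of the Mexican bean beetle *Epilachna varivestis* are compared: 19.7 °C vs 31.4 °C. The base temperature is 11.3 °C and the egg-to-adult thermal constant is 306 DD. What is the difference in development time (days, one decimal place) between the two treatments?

At 19.7 °C: 306 / (19.7 − 11.3) = 306 / 8.4 = 36.429 d.
At 31.4 °C: 306 / (31.4 − 11.3) = 306 / 20.1 = 15.224 d.
Difference = |36.429 − 15.224| = 21.205 ≈ 21.2 days.

21.2 days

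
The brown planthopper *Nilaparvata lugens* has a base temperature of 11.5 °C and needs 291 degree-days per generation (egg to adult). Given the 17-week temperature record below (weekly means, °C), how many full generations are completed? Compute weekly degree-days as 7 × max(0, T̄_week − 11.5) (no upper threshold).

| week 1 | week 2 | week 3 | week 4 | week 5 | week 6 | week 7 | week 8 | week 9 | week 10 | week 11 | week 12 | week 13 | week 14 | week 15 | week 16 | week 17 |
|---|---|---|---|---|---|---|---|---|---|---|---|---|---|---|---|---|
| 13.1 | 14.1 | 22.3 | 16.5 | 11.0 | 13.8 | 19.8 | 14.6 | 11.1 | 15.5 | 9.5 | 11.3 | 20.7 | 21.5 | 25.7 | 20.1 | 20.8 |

Weekly DD (7 × max(0, T̄ − 11.5)): 11.2, 18.2, 75.6, 35.0, 0.0, 16.1, 58.1, 21.7, 0.0, 28.0, 0.0, 0.0, 64.4, 70.0, 99.4, 60.2, 65.1.
Season total = 623.0 DD.
Complete generations = ⌊623.0 / 291⌋ = 2.

2 generations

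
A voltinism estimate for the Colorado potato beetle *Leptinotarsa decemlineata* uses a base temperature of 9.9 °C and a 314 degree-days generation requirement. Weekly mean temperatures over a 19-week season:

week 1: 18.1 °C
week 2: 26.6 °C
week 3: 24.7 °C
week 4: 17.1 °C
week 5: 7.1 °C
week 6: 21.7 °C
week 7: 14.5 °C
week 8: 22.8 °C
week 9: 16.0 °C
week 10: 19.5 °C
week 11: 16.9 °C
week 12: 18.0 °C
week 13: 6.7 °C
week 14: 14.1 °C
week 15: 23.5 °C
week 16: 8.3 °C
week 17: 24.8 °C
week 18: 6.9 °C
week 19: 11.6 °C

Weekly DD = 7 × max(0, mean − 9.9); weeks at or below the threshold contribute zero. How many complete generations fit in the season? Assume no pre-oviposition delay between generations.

Weekly DD (7 × max(0, T̄ − 9.9)): 57.4, 116.9, 103.6, 50.4, 0.0, 82.6, 32.2, 90.3, 42.7, 67.2, 49.0, 56.7, 0.0, 29.4, 95.2, 0.0, 104.3, 0.0, 11.9.
Season total = 989.8 DD.
Complete generations = ⌊989.8 / 314⌋ = 3.

3 generations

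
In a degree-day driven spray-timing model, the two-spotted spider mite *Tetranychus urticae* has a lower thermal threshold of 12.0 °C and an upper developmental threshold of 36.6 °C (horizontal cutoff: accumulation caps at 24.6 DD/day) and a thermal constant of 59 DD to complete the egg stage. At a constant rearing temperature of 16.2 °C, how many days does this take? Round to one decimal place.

14.0 days

Daily accumulation = 16.2 − 12.0 = 4.2 DD/day.
Duration = 59 / 4.2 = 14.048 ≈ 14.0 days.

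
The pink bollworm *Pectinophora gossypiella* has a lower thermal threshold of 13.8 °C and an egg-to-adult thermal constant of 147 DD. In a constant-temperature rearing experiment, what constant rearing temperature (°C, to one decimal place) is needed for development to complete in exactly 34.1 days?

18.1 °C

Required daily accumulation = 147 / 34.1 = 4.311 DD/day.
T = T_base + 4.311 = 13.8 + 4.311 = 18.111 ≈ 18.1 °C.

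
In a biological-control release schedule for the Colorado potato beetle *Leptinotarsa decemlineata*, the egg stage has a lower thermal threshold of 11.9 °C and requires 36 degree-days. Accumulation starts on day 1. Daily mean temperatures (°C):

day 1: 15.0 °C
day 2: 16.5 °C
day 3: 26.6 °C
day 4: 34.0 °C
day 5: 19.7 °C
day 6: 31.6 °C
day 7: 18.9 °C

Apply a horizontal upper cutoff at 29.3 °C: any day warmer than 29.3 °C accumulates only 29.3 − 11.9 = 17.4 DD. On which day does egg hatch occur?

Daily DD above 11.9 °C (capped at 17.4): 3.1, 4.6, 14.7, 17.4, 7.8, 17.4, 7.0.
Cumulative: 3.1, 7.7, 22.4, 39.8, 47.6, 65.0, 72.0.
The total first reaches 36 DD on day 4.

day 4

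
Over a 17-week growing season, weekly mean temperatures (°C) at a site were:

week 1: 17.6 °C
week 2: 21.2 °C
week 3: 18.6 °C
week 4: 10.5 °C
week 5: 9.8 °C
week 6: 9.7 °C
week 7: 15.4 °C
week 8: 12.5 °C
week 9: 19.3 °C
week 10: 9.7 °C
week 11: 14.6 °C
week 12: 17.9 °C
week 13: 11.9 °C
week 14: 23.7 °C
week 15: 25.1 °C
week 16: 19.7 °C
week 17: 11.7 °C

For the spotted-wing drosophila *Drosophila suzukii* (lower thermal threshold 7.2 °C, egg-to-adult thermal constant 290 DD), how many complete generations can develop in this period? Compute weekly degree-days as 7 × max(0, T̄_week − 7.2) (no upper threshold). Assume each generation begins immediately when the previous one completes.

Weekly DD (7 × max(0, T̄ − 7.2)): 72.8, 98.0, 79.8, 23.1, 18.2, 17.5, 57.4, 37.1, 84.7, 17.5, 51.8, 74.9, 32.9, 115.5, 125.3, 87.5, 31.5.
Season total = 1025.5 DD.
Complete generations = ⌊1025.5 / 290⌋ = 3.

3 generations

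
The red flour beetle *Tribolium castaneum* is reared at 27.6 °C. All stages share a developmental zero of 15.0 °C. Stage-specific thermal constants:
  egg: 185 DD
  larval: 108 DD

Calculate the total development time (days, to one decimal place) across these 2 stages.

Daily accumulation at 27.6 °C = 27.6 − 15.0 = 12.6 DD/day.
Total K = 185 + 108 = 293 DD.
Total duration = 293 / 12.6 = 23.254 ≈ 23.3 days.

23.3 days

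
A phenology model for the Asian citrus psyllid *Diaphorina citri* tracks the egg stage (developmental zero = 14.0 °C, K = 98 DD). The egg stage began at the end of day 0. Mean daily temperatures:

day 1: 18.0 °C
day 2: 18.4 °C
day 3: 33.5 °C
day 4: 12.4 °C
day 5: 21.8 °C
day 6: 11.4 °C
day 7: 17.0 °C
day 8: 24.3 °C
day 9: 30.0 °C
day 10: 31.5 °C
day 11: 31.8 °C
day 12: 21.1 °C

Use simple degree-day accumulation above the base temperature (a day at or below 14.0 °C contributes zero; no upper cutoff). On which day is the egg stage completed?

Daily DD above 14.0 °C: 4.0, 4.4, 19.5, 0.0, 7.8, 0.0, 3.0, 10.3, 16.0, 17.5, 17.8, 7.1.
Cumulative: 4.0, 8.4, 27.9, 27.9, 35.7, 35.7, 38.7, 49.0, 65.0, 82.5, 100.3, 107.4.
The total first reaches 98 DD on day 11.

day 11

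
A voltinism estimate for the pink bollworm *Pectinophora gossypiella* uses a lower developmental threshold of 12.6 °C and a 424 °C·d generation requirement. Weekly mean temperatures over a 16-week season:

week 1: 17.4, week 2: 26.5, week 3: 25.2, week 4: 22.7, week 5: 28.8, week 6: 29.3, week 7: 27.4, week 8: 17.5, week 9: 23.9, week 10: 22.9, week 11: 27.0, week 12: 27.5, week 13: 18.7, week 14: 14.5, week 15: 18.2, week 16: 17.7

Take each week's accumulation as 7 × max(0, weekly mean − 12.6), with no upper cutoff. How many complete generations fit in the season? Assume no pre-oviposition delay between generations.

2 generations

Weekly DD (7 × max(0, T̄ − 12.6)): 33.6, 97.3, 88.2, 70.7, 113.4, 116.9, 103.6, 34.3, 79.1, 72.1, 100.8, 104.3, 42.7, 13.3, 39.2, 35.7.
Season total = 1145.2 DD.
Complete generations = ⌊1145.2 / 424⌋ = 2.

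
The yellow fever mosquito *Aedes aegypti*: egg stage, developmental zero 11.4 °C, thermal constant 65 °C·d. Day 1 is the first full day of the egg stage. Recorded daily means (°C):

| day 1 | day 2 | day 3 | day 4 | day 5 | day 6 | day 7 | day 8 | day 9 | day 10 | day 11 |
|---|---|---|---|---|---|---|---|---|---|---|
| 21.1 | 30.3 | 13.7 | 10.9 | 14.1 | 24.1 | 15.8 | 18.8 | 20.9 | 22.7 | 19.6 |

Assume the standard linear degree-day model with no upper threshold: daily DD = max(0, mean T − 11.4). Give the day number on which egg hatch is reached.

Daily DD above 11.4 °C: 9.7, 18.9, 2.3, 0.0, 2.7, 12.7, 4.4, 7.4, 9.5, 11.3, 8.2.
Cumulative: 9.7, 28.6, 30.9, 30.9, 33.6, 46.3, 50.7, 58.1, 67.6, 78.9, 87.1.
The total first reaches 65 DD on day 9.

day 9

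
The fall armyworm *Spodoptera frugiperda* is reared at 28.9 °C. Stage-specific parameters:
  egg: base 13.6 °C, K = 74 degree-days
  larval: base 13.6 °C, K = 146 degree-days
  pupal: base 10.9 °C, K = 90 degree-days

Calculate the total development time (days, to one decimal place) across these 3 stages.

19.4 days

egg: 74 / (28.9 − 13.6) = 74 / 15.3 = 4.837 d.
larval: 146 / (28.9 − 13.6) = 146 / 15.3 = 9.542 d.
pupal: 90 / (28.9 − 10.9) = 90 / 18.0 = 5.000 d.
Sum = 19.379 ≈ 19.4 days.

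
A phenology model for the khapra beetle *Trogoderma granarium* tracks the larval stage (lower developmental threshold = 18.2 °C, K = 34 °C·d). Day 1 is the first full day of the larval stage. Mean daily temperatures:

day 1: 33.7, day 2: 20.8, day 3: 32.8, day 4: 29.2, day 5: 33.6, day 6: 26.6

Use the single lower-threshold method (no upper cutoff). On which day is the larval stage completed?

day 4

Daily DD above 18.2 °C: 15.5, 2.6, 14.6, 11.0, 15.4, 8.4.
Cumulative: 15.5, 18.1, 32.7, 43.7, 59.1, 67.5.
The total first reaches 34 DD on day 4.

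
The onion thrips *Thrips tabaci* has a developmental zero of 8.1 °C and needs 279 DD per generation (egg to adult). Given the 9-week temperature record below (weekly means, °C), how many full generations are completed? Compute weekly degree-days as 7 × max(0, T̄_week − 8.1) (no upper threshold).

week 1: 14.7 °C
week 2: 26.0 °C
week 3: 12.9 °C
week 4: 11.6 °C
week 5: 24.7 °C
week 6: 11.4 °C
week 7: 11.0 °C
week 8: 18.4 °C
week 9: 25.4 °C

Weekly DD (7 × max(0, T̄ − 8.1)): 46.2, 125.3, 33.6, 24.5, 116.2, 23.1, 20.3, 72.1, 121.1.
Season total = 582.4 DD.
Complete generations = ⌊582.4 / 279⌋ = 2.

2 generations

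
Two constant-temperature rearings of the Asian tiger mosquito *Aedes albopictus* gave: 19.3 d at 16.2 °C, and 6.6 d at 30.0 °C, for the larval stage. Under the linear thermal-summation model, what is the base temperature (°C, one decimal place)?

Equal thermal constants: D₁(T₁ − T_b) = D₂(T₂ − T_b).
19.3·(16.2 − T_b) = 6.6·(30.0 − T_b)
T_b = (19.3·16.2 − 6.6·30.0) / (19.3 − 6.6) = 114.66 / 12.7 = 9.028 °C ≈ 9.0 °C.

9.0 °C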